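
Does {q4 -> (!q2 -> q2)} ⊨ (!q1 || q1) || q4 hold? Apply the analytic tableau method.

Yes

Initial set: {T (q4 -> (!q2 -> q2)); F ((!q1 || q1) || q4)}.
F ((!q1 || q1) || q4): α-rule — add F (!q1 || q1), F q4.
F (!q1 || q1): α-rule — add F !q1, F q1.
× closes — contains both q1 and !q1.
All 1 branch closes.
Every branch closed, so the premises entail the conclusion.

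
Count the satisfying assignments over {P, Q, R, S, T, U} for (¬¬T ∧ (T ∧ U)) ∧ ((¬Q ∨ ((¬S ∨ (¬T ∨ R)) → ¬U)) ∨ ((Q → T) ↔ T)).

16

Initial set: {((¬¬T ∧ (T ∧ U)) ∧ ((¬Q ∨ ((¬S ∨ (¬T ∨ R)) → ¬U)) ∨ ((Q → T) ↔ T)))}.
((¬¬T ∧ (T ∧ U)) ∧ ((¬Q ∨ ((¬S ∨ (¬T ∨ R)) → ¬U)) ∨ ((Q → T) ↔ T))): α-rule — add (¬¬T ∧ (T ∧ U)), ((¬Q ∨ ((¬S ∨ (¬T ∨ R)) → ¬U)) ∨ ((Q → T) ↔ T)).
(¬¬T ∧ (T ∧ U)): α-rule — add ¬¬T, (T ∧ U).
¬¬T: drop double negation, giving T.
(T ∧ U): α-rule — add T, U.
((¬Q ∨ ((¬S ∨ (¬T ∨ R)) → ¬U)) ∨ ((Q → T) ↔ T)): β-rule — branch into (¬Q ∨ ((¬S ∨ (¬T ∨ R)) → ¬U))  //  ((Q → T) ↔ T).
  branch 1 (add (¬Q ∨ ((¬S ∨ (¬T ∨ R)) → ¬U))):
    (¬Q ∨ ((¬S ∨ (¬T ∨ R)) → ¬U)): β-rule — branch into ¬Q  //  ((¬S ∨ (¬T ∨ R)) → ¬U).
      branch 1.1 (add ¬Q):
        ○ open, literals {Q=0, T=1, U=1}.
      branch 1.2 (add ((¬S ∨ (¬T ∨ R)) → ¬U)):
        ((¬S ∨ (¬T ∨ R)) → ¬U): β-rule — branch into ¬(¬S ∨ (¬T ∨ R))  //  ¬U.
          branch 1.2.1 (add ¬(¬S ∨ (¬T ∨ R))):
            ¬(¬S ∨ (¬T ∨ R)): α-rule — add ¬¬S, ¬(¬T ∨ R).
            ¬(¬T ∨ R): α-rule — add ¬¬T, ¬R.
            ○ open, literals {R=0, S=1, T=1, U=1}.
          branch 1.2.2 (add ¬U):
            × closes — contains both U and ¬U.
  branch 2 (add ((Q → T) ↔ T)):
    ((Q → T) ↔ T): β-rule — branch into (Q → T), T  //  ¬(Q → T), ¬T.
      branch 2.1 (add (Q → T), T):
        (Q → T): β-rule — branch into ¬Q  //  T.
          branch 2.1.1 (add ¬Q):
            ○ open, literals {Q=0, T=1, U=1}.
          branch 2.1.2 (add T):
            ○ open, literals {T=1, U=1}.
      branch 2.2 (add ¬(Q → T), ¬T):
        × closes — contains both T and ¬T.
2 branches closed, 4 open.
Each open branch fixes some atoms; the unmentioned ones are free. Counting distinct full assignments: branch {Q=0, T=1, U=1} (P, R, S) contributes 8 new; branch {R=0, S=1, T=1, U=1} (P, Q) contributes 2 new; branch {Q=0, T=1, U=1} (P, R, S) contributes 0 new; branch {T=1, U=1} (P, Q, R, S) contributes 6 new. Total: 16.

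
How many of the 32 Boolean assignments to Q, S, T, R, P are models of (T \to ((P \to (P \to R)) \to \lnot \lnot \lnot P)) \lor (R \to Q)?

Initial set: {T ((T \to ((P \to (P \to R)) \to \lnot \lnot \lnot P)) \lor (R \to Q))}.
T ((T \to ((P \to (P \to R)) \to \lnot \lnot \lnot P)) \lor (R \to Q)): β-rule — branch into T (T \to ((P \to (P \to R)) \to \lnot \lnot \lnot P))  //  T (R \to Q).
  branch 1 (add T (T \to ((P \to (P \to R)) \to \lnot \lnot \lnot P))):
    T (T \to ((P \to (P \to R)) \to \lnot \lnot \lnot P)): β-rule — branch into F T  //  T ((P \to (P \to R)) \to \lnot \lnot \lnot P).
      branch 1.1 (add F T):
        ○ open, literals {T=0}.
      branch 1.2 (add T ((P \to (P \to R)) \to \lnot \lnot \lnot P)):
        T ((P \to (P \to R)) \to \lnot \lnot \lnot P): β-rule — branch into F (P \to (P \to R))  //  T \lnot \lnot \lnot P.
          branch 1.2.1 (add F (P \to (P \to R))):
            F (P \to (P \to R)): α-rule — add T P, F (P \to R).
            F (P \to R): α-rule — add T P, F R.
            ○ open, literals {P=1, R=0}.
          branch 1.2.2 (add T \lnot \lnot \lnot P):
            T \lnot \lnot \lnot P: drop double negation, giving T \lnot P.
            ○ open, literals {P=0}.
  branch 2 (add T (R \to Q)):
    T (R \to Q): β-rule — branch into F R  //  T Q.
      branch 2.1 (add F R):
        ○ open, literals {R=0}.
      branch 2.2 (add T Q):
        ○ open, literals {Q=1}.
0 branches closed, 5 open.
Each open branch fixes some atoms; the unmentioned ones are free. Counting distinct full assignments: branch {T=0} (Q, S, R, P) contributes 16 new; branch {P=1, R=0} (Q, S, T) contributes 4 new; branch {P=0} (Q, S, T, R) contributes 8 new; branch {R=0} (Q, S, T, P) contributes 0 new; branch {Q=1} (S, T, R, P) contributes 2 new. Total: 30.

30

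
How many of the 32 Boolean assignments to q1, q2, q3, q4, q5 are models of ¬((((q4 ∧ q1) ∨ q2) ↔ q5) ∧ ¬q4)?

24

Initial set: {¬((((q4 ∧ q1) ∨ q2) ↔ q5) ∧ ¬q4)}.
¬((((q4 ∧ q1) ∨ q2) ↔ q5) ∧ ¬q4): β-rule — branch into ¬(((q4 ∧ q1) ∨ q2) ↔ q5)  //  ¬¬q4.
  branch 1 (add ¬(((q4 ∧ q1) ∨ q2) ↔ q5)):
    ¬(((q4 ∧ q1) ∨ q2) ↔ q5): β-rule — branch into ((q4 ∧ q1) ∨ q2), ¬q5  //  ¬((q4 ∧ q1) ∨ q2), q5.
      branch 1.1 (add ((q4 ∧ q1) ∨ q2), ¬q5):
        ((q4 ∧ q1) ∨ q2): β-rule — branch into (q4 ∧ q1)  //  q2.
          branch 1.1.1 (add (q4 ∧ q1)):
            (q4 ∧ q1): α-rule — add q4, q1.
            ○ open, literals {q1=1, q4=1, q5=0}.
          branch 1.1.2 (add q2):
            ○ open, literals {q2=1, q5=0}.
      branch 1.2 (add ¬((q4 ∧ q1) ∨ q2), q5):
        ¬((q4 ∧ q1) ∨ q2): α-rule — add ¬(q4 ∧ q1), ¬q2.
        ¬(q4 ∧ q1): β-rule — branch into ¬q4  //  ¬q1.
          branch 1.2.1 (add ¬q4):
            ○ open, literals {q2=0, q4=0, q5=1}.
          branch 1.2.2 (add ¬q1):
            ○ open, literals {q1=0, q2=0, q5=1}.
  branch 2 (add ¬¬q4):
    ○ open, literals {q4=1}.
0 branches closed, 5 open.
Each open branch fixes some atoms; the unmentioned ones are free. Counting distinct full assignments: branch {q1=1, q4=1, q5=0} (q2, q3) contributes 4 new; branch {q2=1, q5=0} (q1, q3, q4) contributes 6 new; branch {q2=0, q4=0, q5=1} (q1, q3) contributes 4 new; branch {q1=0, q2=0, q5=1} (q3, q4) contributes 2 new; branch {q4=1} (q1, q2, q3, q5) contributes 8 new. Total: 24.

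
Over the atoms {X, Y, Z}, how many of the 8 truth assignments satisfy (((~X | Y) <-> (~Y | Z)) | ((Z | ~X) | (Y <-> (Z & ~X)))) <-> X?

Initial set: {((((~X | Y) <-> (~Y | Z)) | ((Z | ~X) | (Y <-> (Z & ~X)))) <-> X)}.
((((~X | Y) <-> (~Y | Z)) | ((Z | ~X) | (Y <-> (Z & ~X)))) <-> X): β-rule — branch into (((~X | Y) <-> (~Y | Z)) | ((Z | ~X) | (Y <-> (Z & ~X)))), X  //  ~(((~X | Y) <-> (~Y | Z)) | ((Z | ~X) | (Y <-> (Z & ~X)))), ~X.
  branch 1 (add (((~X | Y) <-> (~Y | Z)) | ((Z | ~X) | (Y <-> (Z & ~X)))), X):
    (((~X | Y) <-> (~Y | Z)) | ((Z | ~X) | (Y <-> (Z & ~X)))): β-rule — branch into ((~X | Y) <-> (~Y | Z))  //  ((Z | ~X) | (Y <-> (Z & ~X))).
      branch 1.1 (add ((~X | Y) <-> (~Y | Z))):
        ((~X | Y) <-> (~Y | Z)): β-rule — branch into (~X | Y), (~Y | Z)  //  ~(~X | Y), ~(~Y | Z).
          branch 1.1.1 (add (~X | Y), (~Y | Z)):
            (~X | Y): β-rule — branch into ~X  //  Y.
              branch 1.1.1.1 (add ~X):
                × closes — contains both X and ~X.
              branch 1.1.1.2 (add Y):
                (~Y | Z): β-rule — branch into ~Y  //  Z.
                  branch 1.1.1.2.1 (add ~Y):
                    × closes — contains both Y and ~Y.
                  branch 1.1.1.2.2 (add Z):
                    ○ open, literals {X=1, Y=1, Z=1}.
          branch 1.1.2 (add ~(~X | Y), ~(~Y | Z)):
            ~(~X | Y): α-rule — add ~~X, ~Y.
            ~(~Y | Z): α-rule — add ~~Y, ~Z.
            × closes — contains both Y and ~Y.
      branch 1.2 (add ((Z | ~X) | (Y <-> (Z & ~X)))):
        ((Z | ~X) | (Y <-> (Z & ~X))): β-rule — branch into (Z | ~X)  //  (Y <-> (Z & ~X)).
          branch 1.2.1 (add (Z | ~X)):
            (Z | ~X): β-rule — branch into Z  //  ~X.
              branch 1.2.1.1 (add Z):
                ○ open, literals {X=1, Z=1}.
              branch 1.2.1.2 (add ~X):
                × closes — contains both X and ~X.
          branch 1.2.2 (add (Y <-> (Z & ~X))):
            (Y <-> (Z & ~X)): β-rule — branch into Y, (Z & ~X)  //  ~Y, ~(Z & ~X).
              branch 1.2.2.1 (add Y, (Z & ~X)):
                (Z & ~X): α-rule — add Z, ~X.
                × closes — contains both X and ~X.
              branch 1.2.2.2 (add ~Y, ~(Z & ~X)):
                ~(Z & ~X): β-rule — branch into ~Z  //  ~~X.
                  branch 1.2.2.2.1 (add ~Z):
                    ○ open, literals {X=1, Y=0, Z=0}.
                  branch 1.2.2.2.2 (add ~~X):
                    ○ open, literals {X=1, Y=0}.
  branch 2 (add ~(((~X | Y) <-> (~Y | Z)) | ((Z | ~X) | (Y <-> (Z & ~X)))), ~X):
    ~(((~X | Y) <-> (~Y | Z)) | ((Z | ~X) | (Y <-> (Z & ~X)))): α-rule — add ~((~X | Y) <-> (~Y | Z)), ~((Z | ~X) | (Y <-> (Z & ~X))).
    ~((Z | ~X) | (Y <-> (Z & ~X))): α-rule — add ~(Z | ~X), ~(Y <-> (Z & ~X)).
    ~(Z | ~X): α-rule — add ~Z, ~~X.
    × closes — contains both X and ~X.
6 branches closed, 4 open.
Each open branch fixes some atoms; the unmentioned ones are free. Counting distinct full assignments: branch {X=1, Y=1, Z=1} (none free) contributes 1 new; branch {X=1, Z=1} (Y) contributes 1 new; branch {X=1, Y=0, Z=0} (none free) contributes 1 new; branch {X=1, Y=0} (Z) contributes 0 new. Total: 3.

3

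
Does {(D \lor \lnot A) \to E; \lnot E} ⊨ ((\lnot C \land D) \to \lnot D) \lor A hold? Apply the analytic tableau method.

Yes

Initial set: {((D \lor \lnot A) \to E); \lnot E; \lnot (((\lnot C \land D) \to \lnot D) \lor A)}.
\lnot (((\lnot C \land D) \to \lnot D) \lor A): α-rule — add \lnot ((\lnot C \land D) \to \lnot D), \lnot A.
\lnot ((\lnot C \land D) \to \lnot D): α-rule — add (\lnot C \land D), \lnot \lnot D.
(\lnot C \land D): α-rule — add \lnot C, D.
((D \lor \lnot A) \to E): β-rule — branch into \lnot (D \lor \lnot A)  //  E.
  branch 1 (add \lnot (D \lor \lnot A)):
    \lnot (D \lor \lnot A): α-rule — add \lnot D, \lnot \lnot A.
    × closes — contains both D and \lnot D.
  branch 2 (add E):
    × closes — contains both E and \lnot E.
All 2 branches close.
Every branch closed, so the premises entail the conclusion.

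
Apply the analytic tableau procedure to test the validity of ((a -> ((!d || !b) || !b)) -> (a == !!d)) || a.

Assume the negation and expand:
Initial set: {F (((a -> ((!d || !b) || !b)) -> (a == !!d)) || a)}.
F (((a -> ((!d || !b) || !b)) -> (a == !!d)) || a): α-rule — add F ((a -> ((!d || !b) || !b)) -> (a == !!d)), F a.
F ((a -> ((!d || !b) || !b)) -> (a == !!d)): α-rule — add T (a -> ((!d || !b) || !b)), F (a == !!d).
T (a -> ((!d || !b) || !b)): β-rule — branch into F a  //  T ((!d || !b) || !b).
  branch 1 (add F a):
    F (a == !!d): β-rule — branch into T a, F !!d  //  F a, T !!d.
      branch 1.1 (add T a, F !!d):
        × closes — contains both a and !a.
      branch 1.2 (add F a, T !!d):
        T !!d: drop double negation, giving T d.
        ○ open, literals {a=F, d=T}.
  branch 2 (add T ((!d || !b) || !b)):
    F (a == !!d): β-rule — branch into T a, F !!d  //  F a, T !!d.
      branch 2.1 (add T a, F !!d):
        × closes — contains both a and !a.
      branch 2.2 (add F a, T !!d):
        T !!d: drop double negation, giving T d.
        T ((!d || !b) || !b): β-rule — branch into T (!d || !b)  //  T !b.
          branch 2.2.1 (add T (!d || !b)):
            T (!d || !b): β-rule — branch into T !d  //  T !b.
              branch 2.2.1.1 (add T !d):
                × closes — contains both d and !d.
              branch 2.2.1.2 (add T !b):
                ○ open, literals {a=F, b=F, d=T}.
          branch 2.2.2 (add T !b):
            ○ open, literals {a=F, b=F, d=T}.
3 branches closed, 3 open.
An open branch gives a countermodel: a=F, d=T (unmentioned atoms arbitrary); under it the original formula is false.

Not valid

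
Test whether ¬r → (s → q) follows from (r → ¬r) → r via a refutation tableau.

Yes

Initial set: {T ((r → ¬r) → r); F (¬r → (s → q))}.
F (¬r → (s → q)): α-rule — add T ¬r, F (s → q).
F (s → q): α-rule — add T s, F q.
T ((r → ¬r) → r): β-rule — branch into F (r → ¬r)  //  T r.
  branch 1 (add F (r → ¬r)):
    F (r → ¬r): α-rule — add T r, F ¬r.
    × closes — contains both r and ¬r.
  branch 2 (add T r):
    × closes — contains both r and ¬r.
All 2 branches close.
Every branch closed, so the premises entail the conclusion.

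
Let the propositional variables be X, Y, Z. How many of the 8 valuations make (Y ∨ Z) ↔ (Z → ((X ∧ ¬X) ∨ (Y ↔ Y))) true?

6

Initial set: {((Y ∨ Z) ↔ (Z → ((X ∧ ¬X) ∨ (Y ↔ Y))))}.
((Y ∨ Z) ↔ (Z → ((X ∧ ¬X) ∨ (Y ↔ Y)))): β-rule — branch into (Y ∨ Z), (Z → ((X ∧ ¬X) ∨ (Y ↔ Y)))  //  ¬(Y ∨ Z), ¬(Z → ((X ∧ ¬X) ∨ (Y ↔ Y))).
  branch 1 (add (Y ∨ Z), (Z → ((X ∧ ¬X) ∨ (Y ↔ Y)))):
    (Y ∨ Z): β-rule — branch into Y  //  Z.
      branch 1.1 (add Y):
        (Z → ((X ∧ ¬X) ∨ (Y ↔ Y))): β-rule — branch into ¬Z  //  ((X ∧ ¬X) ∨ (Y ↔ Y)).
          branch 1.1.1 (add ¬Z):
            ○ open, literals {Y=true, Z=false}.
          branch 1.1.2 (add ((X ∧ ¬X) ∨ (Y ↔ Y))):
            ((X ∧ ¬X) ∨ (Y ↔ Y)): β-rule — branch into (X ∧ ¬X)  //  (Y ↔ Y).
              branch 1.1.2.1 (add (X ∧ ¬X)):
                (X ∧ ¬X): α-rule — add X, ¬X.
                × closes — contains both X and ¬X.
              branch 1.1.2.2 (add (Y ↔ Y)):
                (Y ↔ Y): β-rule — branch into Y, Y  //  ¬Y, ¬Y.
                  branch 1.1.2.2.1 (add Y, Y):
                    ○ open, literals {Y=true}.
                  branch 1.1.2.2.2 (add ¬Y, ¬Y):
                    × closes — contains both Y and ¬Y.
      branch 1.2 (add Z):
        (Z → ((X ∧ ¬X) ∨ (Y ↔ Y))): β-rule — branch into ¬Z  //  ((X ∧ ¬X) ∨ (Y ↔ Y)).
          branch 1.2.1 (add ¬Z):
            × closes — contains both Z and ¬Z.
          branch 1.2.2 (add ((X ∧ ¬X) ∨ (Y ↔ Y))):
            ((X ∧ ¬X) ∨ (Y ↔ Y)): β-rule — branch into (X ∧ ¬X)  //  (Y ↔ Y).
              branch 1.2.2.1 (add (X ∧ ¬X)):
                (X ∧ ¬X): α-rule — add X, ¬X.
                × closes — contains both X and ¬X.
              branch 1.2.2.2 (add (Y ↔ Y)):
                (Y ↔ Y): β-rule — branch into Y, Y  //  ¬Y, ¬Y.
                  branch 1.2.2.2.1 (add Y, Y):
                    ○ open, literals {Y=true, Z=true}.
                  branch 1.2.2.2.2 (add ¬Y, ¬Y):
                    ○ open, literals {Y=false, Z=true}.
  branch 2 (add ¬(Y ∨ Z), ¬(Z → ((X ∧ ¬X) ∨ (Y ↔ Y)))):
    ¬(Y ∨ Z): α-rule — add ¬Y, ¬Z.
    ¬(Z → ((X ∧ ¬X) ∨ (Y ↔ Y))): α-rule — add Z, ¬((X ∧ ¬X) ∨ (Y ↔ Y)).
    × closes — contains both Z and ¬Z.
5 branches closed, 4 open.
Each open branch fixes some atoms; the unmentioned ones are free. Counting distinct full assignments: branch {Y=true, Z=false} (X) contributes 2 new; branch {Y=true} (X, Z) contributes 2 new; branch {Y=true, Z=true} (X) contributes 0 new; branch {Y=false, Z=true} (X) contributes 2 new. Total: 6.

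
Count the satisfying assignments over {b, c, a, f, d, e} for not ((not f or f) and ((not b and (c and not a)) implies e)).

Initial set: {not ((not f or f) and ((not b and (c and not a)) implies e))}.
not ((not f or f) and ((not b and (c and not a)) implies e)): β-rule — branch into not (not f or f)  //  not ((not b and (c and not a)) implies e).
  branch 1 (add not (not f or f)):
    not (not f or f): α-rule — add not not f, not f.
    × closes — contains both f and not f.
  branch 2 (add not ((not b and (c and not a)) implies e)):
    not ((not b and (c and not a)) implies e): α-rule — add (not b and (c and not a)), not e.
    (not b and (c and not a)): α-rule — add not b, (c and not a).
    (c and not a): α-rule — add c, not a.
    ○ open, literals {a=false, b=false, c=true, e=false}.
1 branch closed, 1 open.
Each open branch fixes some atoms; the unmentioned ones are free. Counting distinct full assignments: branch {a=false, b=false, c=true, e=false} (f, d) contributes 4 new. Total: 4.

4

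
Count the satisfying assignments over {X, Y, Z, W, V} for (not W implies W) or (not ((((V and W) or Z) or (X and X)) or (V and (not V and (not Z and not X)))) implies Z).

28

Initial set: {T ((not W implies W) or (not ((((V and W) or Z) or (X and X)) or (V and (not V and (not Z and not X)))) implies Z))}.
T ((not W implies W) or (not ((((V and W) or Z) or (X and X)) or (V and (not V and (not Z and not X)))) implies Z)): β-rule — branch into T (not W implies W)  //  T (not ((((V and W) or Z) or (X and X)) or (V and (not V and (not Z and not X)))) implies Z).
  branch 1 (add T (not W implies W)):
    T (not W implies W): β-rule — branch into F not W  //  T W.
      branch 1.1 (add F not W):
        ○ open, literals {W=1}.
      branch 1.2 (add T W):
        ○ open, literals {W=1}.
  branch 2 (add T (not ((((V and W) or Z) or (X and X)) or (V and (not V and (not Z and not X)))) implies Z)):
    T (not ((((V and W) or Z) or (X and X)) or (V and (not V and (not Z and not X)))) implies Z): β-rule — branch into F not ((((V and W) or Z) or (X and X)) or (V and (not V and (not Z and not X))))  //  T Z.
      branch 2.1 (add F not ((((V and W) or Z) or (X and X)) or (V and (not V and (not Z and not X))))):
        F not ((((V and W) or Z) or (X and X)) or (V and (not V and (not Z and not X)))): β-rule — branch into T (((V and W) or Z) or (X and X))  //  T (V and (not V and (not Z and not X))).
          branch 2.1.1 (add T (((V and W) or Z) or (X and X))):
            T (((V and W) or Z) or (X and X)): β-rule — branch into T ((V and W) or Z)  //  T (X and X).
              branch 2.1.1.1 (add T ((V and W) or Z)):
                T ((V and W) or Z): β-rule — branch into T (V and W)  //  T Z.
                  branch 2.1.1.1.1 (add T (V and W)):
                    T (V and W): α-rule — add T V, T W.
                    ○ open, literals {V=1, W=1}.
                  branch 2.1.1.1.2 (add T Z):
                    ○ open, literals {Z=1}.
              branch 2.1.1.2 (add T (X and X)):
                T (X and X): α-rule — add T X, T X.
                ○ open, literals {X=1}.
          branch 2.1.2 (add T (V and (not V and (not Z and not X)))):
            T (V and (not V and (not Z and not X))): α-rule — add T V, T (not V and (not Z and not X)).
            T (not V and (not Z and not X)): α-rule — add T not V, T (not Z and not X).
            × closes — contains both V and not V.
      branch 2.2 (add T Z):
        ○ open, literals {Z=1}.
1 branch closed, 6 open.
Each open branch fixes some atoms; the unmentioned ones are free. Counting distinct full assignments: branch {W=1} (X, Y, Z, V) contributes 16 new; branch {W=1} (X, Y, Z, V) contributes 0 new; branch {V=1, W=1} (X, Y, Z) contributes 0 new; branch {Z=1} (X, Y, W, V) contributes 8 new; branch {X=1} (Y, Z, W, V) contributes 4 new; branch {Z=1} (X, Y, W, V) contributes 0 new. Total: 28.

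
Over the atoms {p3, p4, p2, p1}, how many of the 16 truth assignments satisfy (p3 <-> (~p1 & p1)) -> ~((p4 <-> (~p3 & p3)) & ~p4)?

12

Initial set: {((p3 <-> (~p1 & p1)) -> ~((p4 <-> (~p3 & p3)) & ~p4))}.
((p3 <-> (~p1 & p1)) -> ~((p4 <-> (~p3 & p3)) & ~p4)): β-rule — branch into ~(p3 <-> (~p1 & p1))  //  ~((p4 <-> (~p3 & p3)) & ~p4).
  branch 1 (add ~(p3 <-> (~p1 & p1))):
    ~(p3 <-> (~p1 & p1)): β-rule — branch into p3, ~(~p1 & p1)  //  ~p3, (~p1 & p1).
      branch 1.1 (add p3, ~(~p1 & p1)):
        ~(~p1 & p1): β-rule — branch into ~~p1  //  ~p1.
          branch 1.1.1 (add ~~p1):
            ○ open, literals {p1=1, p3=1}.
          branch 1.1.2 (add ~p1):
            ○ open, literals {p1=0, p3=1}.
      branch 1.2 (add ~p3, (~p1 & p1)):
        (~p1 & p1): α-rule — add ~p1, p1.
        × closes — contains both p1 and ~p1.
  branch 2 (add ~((p4 <-> (~p3 & p3)) & ~p4)):
    ~((p4 <-> (~p3 & p3)) & ~p4): β-rule — branch into ~(p4 <-> (~p3 & p3))  //  ~~p4.
      branch 2.1 (add ~(p4 <-> (~p3 & p3))):
        ~(p4 <-> (~p3 & p3)): β-rule — branch into p4, ~(~p3 & p3)  //  ~p4, (~p3 & p3).
          branch 2.1.1 (add p4, ~(~p3 & p3)):
            ~(~p3 & p3): β-rule — branch into ~~p3  //  ~p3.
              branch 2.1.1.1 (add ~~p3):
                ○ open, literals {p3=1, p4=1}.
              branch 2.1.1.2 (add ~p3):
                ○ open, literals {p3=0, p4=1}.
          branch 2.1.2 (add ~p4, (~p3 & p3)):
            (~p3 & p3): α-rule — add ~p3, p3.
            × closes — contains both p3 and ~p3.
      branch 2.2 (add ~~p4):
        ○ open, literals {p4=1}.
2 branches closed, 5 open.
Each open branch fixes some atoms; the unmentioned ones are free. Counting distinct full assignments: branch {p1=1, p3=1} (p4, p2) contributes 4 new; branch {p1=0, p3=1} (p4, p2) contributes 4 new; branch {p3=1, p4=1} (p2, p1) contributes 0 new; branch {p3=0, p4=1} (p2, p1) contributes 4 new; branch {p4=1} (p3, p2, p1) contributes 0 new. Total: 12.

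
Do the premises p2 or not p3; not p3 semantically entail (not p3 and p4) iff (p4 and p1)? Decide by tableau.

No

Initial set: {(p2 or not p3); not p3; not ((not p3 and p4) iff (p4 and p1))}.
(p2 or not p3): β-rule — branch into p2  //  not p3.
  branch 1 (add p2):
    not ((not p3 and p4) iff (p4 and p1)): β-rule — branch into (not p3 and p4), not (p4 and p1)  //  not (not p3 and p4), (p4 and p1).
      branch 1.1 (add (not p3 and p4), not (p4 and p1)):
        (not p3 and p4): α-rule — add not p3, p4.
        not (p4 and p1): β-rule — branch into not p4  //  not p1.
          branch 1.1.1 (add not p4):
            × closes — contains both p4 and not p4.
          branch 1.1.2 (add not p1):
            ○ open, literals {p1=false, p2=true, p3=false, p4=true}.
      branch 1.2 (add not (not p3 and p4), (p4 and p1)):
        (p4 and p1): α-rule — add p4, p1.
        not (not p3 and p4): β-rule — branch into not not p3  //  not p4.
          branch 1.2.1 (add not not p3):
            × closes — contains both p3 and not p3.
          branch 1.2.2 (add not p4):
            × closes — contains both p4 and not p4.
  branch 2 (add not p3):
    not ((not p3 and p4) iff (p4 and p1)): β-rule — branch into (not p3 and p4), not (p4 and p1)  //  not (not p3 and p4), (p4 and p1).
      branch 2.1 (add (not p3 and p4), not (p4 and p1)):
        (not p3 and p4): α-rule — add not p3, p4.
        not (p4 and p1): β-rule — branch into not p4  //  not p1.
          branch 2.1.1 (add not p4):
            × closes — contains both p4 and not p4.
          branch 2.1.2 (add not p1):
            ○ open, literals {p1=false, p3=false, p4=true}.
      branch 2.2 (add not (not p3 and p4), (p4 and p1)):
        (p4 and p1): α-rule — add p4, p1.
        not (not p3 and p4): β-rule — branch into not not p3  //  not p4.
          branch 2.2.1 (add not not p3):
            × closes — contains both p3 and not p3.
          branch 2.2.2 (add not p4):
            × closes — contains both p4 and not p4.
6 branches closed, 2 open.
An open branch gives a countermodel: p1=false, p2=true, p3=false, p4=true (unmentioned atoms arbitrary); the premises hold there but the conclusion fails.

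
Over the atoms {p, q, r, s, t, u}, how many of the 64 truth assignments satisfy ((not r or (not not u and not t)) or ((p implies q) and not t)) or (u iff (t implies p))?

54

Initial set: {(((not r or (not not u and not t)) or ((p implies q) and not t)) or (u iff (t implies p)))}.
(((not r or (not not u and not t)) or ((p implies q) and not t)) or (u iff (t implies p))): β-rule — branch into ((not r or (not not u and not t)) or ((p implies q) and not t))  //  (u iff (t implies p)).
  branch 1 (add ((not r or (not not u and not t)) or ((p implies q) and not t))):
    ((not r or (not not u and not t)) or ((p implies q) and not t)): β-rule — branch into (not r or (not not u and not t))  //  ((p implies q) and not t).
      branch 1.1 (add (not r or (not not u and not t))):
        (not r or (not not u and not t)): β-rule — branch into not r  //  (not not u and not t).
          branch 1.1.1 (add not r):
            ○ open, literals {r=false}.
          branch 1.1.2 (add (not not u and not t)):
            (not not u and not t): α-rule — add not not u, not t.
            not not u: drop double negation, giving u.
            ○ open, literals {t=false, u=true}.
      branch 1.2 (add ((p implies q) and not t)):
        ((p implies q) and not t): α-rule — add (p implies q), not t.
        (p implies q): β-rule — branch into not p  //  q.
          branch 1.2.1 (add not p):
            ○ open, literals {p=false, t=false}.
          branch 1.2.2 (add q):
            ○ open, literals {q=true, t=false}.
  branch 2 (add (u iff (t implies p))):
    (u iff (t implies p)): β-rule — branch into u, (t implies p)  //  not u, not (t implies p).
      branch 2.1 (add u, (t implies p)):
        (t implies p): β-rule — branch into not t  //  p.
          branch 2.1.1 (add not t):
            ○ open, literals {t=false, u=true}.
          branch 2.1.2 (add p):
            ○ open, literals {p=true, u=true}.
      branch 2.2 (add not u, not (t implies p)):
        not (t implies p): α-rule — add t, not p.
        ○ open, literals {p=false, t=true, u=false}.
0 branches closed, 7 open.
Each open branch fixes some atoms; the unmentioned ones are free. Counting distinct full assignments: branch {r=false} (p, q, s, t, u) contributes 32 new; branch {t=false, u=true} (p, q, r, s) contributes 8 new; branch {p=false, t=false} (q, r, s, u) contributes 4 new; branch {q=true, t=false} (p, r, s, u) contributes 2 new; branch {t=false, u=true} (p, q, r, s) contributes 0 new; branch {p=true, u=true} (q, r, s, t) contributes 4 new; branch {p=false, t=true, u=false} (q, r, s) contributes 4 new. Total: 54.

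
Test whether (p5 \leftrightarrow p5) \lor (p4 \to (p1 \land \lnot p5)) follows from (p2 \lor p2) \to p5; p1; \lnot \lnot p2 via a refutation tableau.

Initial set: {T ((p2 \lor p2) \to p5); T p1; T \lnot \lnot p2; F ((p5 \leftrightarrow p5) \lor (p4 \to (p1 \land \lnot p5)))}.
T \lnot \lnot p2: drop double negation, giving T p2.
F ((p5 \leftrightarrow p5) \lor (p4 \to (p1 \land \lnot p5))): α-rule — add F (p5 \leftrightarrow p5), F (p4 \to (p1 \land \lnot p5)).
F (p4 \to (p1 \land \lnot p5)): α-rule — add T p4, F (p1 \land \lnot p5).
T ((p2 \lor p2) \to p5): β-rule — branch into F (p2 \lor p2)  //  T p5.
  branch 1 (add F (p2 \lor p2)):
    F (p2 \lor p2): α-rule — add F p2, F p2.
    × closes — contains both p2 and \lnot p2.
  branch 2 (add T p5):
    F (p5 \leftrightarrow p5): β-rule — branch into T p5, F p5  //  F p5, T p5.
      branch 2.1 (add T p5, F p5):
        × closes — contains both p5 and \lnot p5.
      branch 2.2 (add F p5, T p5):
        × closes — contains both p5 and \lnot p5.
All 3 branches close.
Every branch closed, so the premises entail the conclusion.

Yes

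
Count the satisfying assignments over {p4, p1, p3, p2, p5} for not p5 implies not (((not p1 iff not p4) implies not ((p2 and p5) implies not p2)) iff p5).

Initial set: {(not p5 implies not (((not p1 iff not p4) implies not ((p2 and p5) implies not p2)) iff p5))}.
(not p5 implies not (((not p1 iff not p4) implies not ((p2 and p5) implies not p2)) iff p5)): β-rule — branch into not not p5  //  not (((not p1 iff not p4) implies not ((p2 and p5) implies not p2)) iff p5).
  branch 1 (add not not p5):
    ○ open, literals {p5=T}.
  branch 2 (add not (((not p1 iff not p4) implies not ((p2 and p5) implies not p2)) iff p5)):
    not (((not p1 iff not p4) implies not ((p2 and p5) implies not p2)) iff p5): β-rule — branch into ((not p1 iff not p4) implies not ((p2 and p5) implies not p2)), not p5  //  not ((not p1 iff not p4) implies not ((p2 and p5) implies not p2)), p5.
      branch 2.1 (add ((not p1 iff not p4) implies not ((p2 and p5) implies not p2)), not p5):
        ((not p1 iff not p4) implies not ((p2 and p5) implies not p2)): β-rule — branch into not (not p1 iff not p4)  //  not ((p2 and p5) implies not p2).
          branch 2.1.1 (add not (not p1 iff not p4)):
            not (not p1 iff not p4): β-rule — branch into not p1, not not p4  //  not not p1, not p4.
              branch 2.1.1.1 (add not p1, not not p4):
                ○ open, literals {p1=F, p4=T, p5=F}.
              branch 2.1.1.2 (add not not p1, not p4):
                ○ open, literals {p1=T, p4=F, p5=F}.
          branch 2.1.2 (add not ((p2 and p5) implies not p2)):
            not ((p2 and p5) implies not p2): α-rule — add (p2 and p5), not not p2.
            (p2 and p5): α-rule — add p2, p5.
            × closes — contains both p5 and not p5.
      branch 2.2 (add not ((not p1 iff not p4) implies not ((p2 and p5) implies not p2)), p5):
        not ((not p1 iff not p4) implies not ((p2 and p5) implies not p2)): α-rule — add (not p1 iff not p4), not not ((p2 and p5) implies not p2).
        (not p1 iff not p4): β-rule — branch into not p1, not p4  //  not not p1, not not p4.
          branch 2.2.1 (add not p1, not p4):
            not not ((p2 and p5) implies not p2): β-rule — branch into not (p2 and p5)  //  not p2.
              branch 2.2.1.1 (add not (p2 and p5)):
                not (p2 and p5): β-rule — branch into not p2  //  not p5.
                  branch 2.2.1.1.1 (add not p2):
                    ○ open, literals {p1=F, p2=F, p4=F, p5=T}.
                  branch 2.2.1.1.2 (add not p5):
                    × closes — contains both p5 and not p5.
              branch 2.2.1.2 (add not p2):
                ○ open, literals {p1=F, p2=F, p4=F, p5=T}.
          branch 2.2.2 (add not not p1, not not p4):
            not not ((p2 and p5) implies not p2): β-rule — branch into not (p2 and p5)  //  not p2.
              branch 2.2.2.1 (add not (p2 and p5)):
                not (p2 and p5): β-rule — branch into not p2  //  not p5.
                  branch 2.2.2.1.1 (add not p2):
                    ○ open, literals {p1=T, p2=F, p4=T, p5=T}.
                  branch 2.2.2.1.2 (add not p5):
                    × closes — contains both p5 and not p5.
              branch 2.2.2.2 (add not p2):
                ○ open, literals {p1=T, p2=F, p4=T, p5=T}.
3 branches closed, 7 open.
Each open branch fixes some atoms; the unmentioned ones are free. Counting distinct full assignments: branch {p5=T} (p4, p1, p3, p2) contributes 16 new; branch {p1=F, p4=T, p5=F} (p3, p2) contributes 4 new; branch {p1=T, p4=F, p5=F} (p3, p2) contributes 4 new; branch {p1=F, p2=F, p4=F, p5=T} (p3) contributes 0 new; branch {p1=F, p2=F, p4=F, p5=T} (p3) contributes 0 new; branch {p1=T, p2=F, p4=T, p5=T} (p3) contributes 0 new; branch {p1=T, p2=F, p4=T, p5=T} (p3) contributes 0 new. Total: 24.

24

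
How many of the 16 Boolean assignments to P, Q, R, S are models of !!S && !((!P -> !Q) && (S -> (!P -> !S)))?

4

Initial set: {T (!!S && !((!P -> !Q) && (S -> (!P -> !S))))}.
T (!!S && !((!P -> !Q) && (S -> (!P -> !S)))): α-rule — add T !!S, T !((!P -> !Q) && (S -> (!P -> !S))).
T !!S: drop double negation, giving T S.
T !((!P -> !Q) && (S -> (!P -> !S))): β-rule — branch into F (!P -> !Q)  //  F (S -> (!P -> !S)).
  branch 1 (add F (!P -> !Q)):
    F (!P -> !Q): α-rule — add T !P, F !Q.
    ○ open, literals {P=false, Q=true, S=true}.
  branch 2 (add F (S -> (!P -> !S))):
    F (S -> (!P -> !S)): α-rule — add T S, F (!P -> !S).
    F (!P -> !S): α-rule — add T !P, F !S.
    ○ open, literals {P=false, S=true}.
0 branches closed, 2 open.
Each open branch fixes some atoms; the unmentioned ones are free. Counting distinct full assignments: branch {P=false, Q=true, S=true} (R) contributes 2 new; branch {P=false, S=true} (Q, R) contributes 2 new. Total: 4.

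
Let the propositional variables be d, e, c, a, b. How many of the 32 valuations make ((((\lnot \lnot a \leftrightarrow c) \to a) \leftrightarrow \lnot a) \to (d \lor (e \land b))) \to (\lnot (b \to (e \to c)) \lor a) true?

21

Initial set: {T (((((\lnot \lnot a \leftrightarrow c) \to a) \leftrightarrow \lnot a) \to (d \lor (e \land b))) \to (\lnot (b \to (e \to c)) \lor a))}.
T (((((\lnot \lnot a \leftrightarrow c) \to a) \leftrightarrow \lnot a) \to (d \lor (e \land b))) \to (\lnot (b \to (e \to c)) \lor a)): β-rule — branch into F ((((\lnot \lnot a \leftrightarrow c) \to a) \leftrightarrow \lnot a) \to (d \lor (e \land b)))  //  T (\lnot (b \to (e \to c)) \lor a).
  branch 1 (add F ((((\lnot \lnot a \leftrightarrow c) \to a) \leftrightarrow \lnot a) \to (d \lor (e \land b)))):
    F ((((\lnot \lnot a \leftrightarrow c) \to a) \leftrightarrow \lnot a) \to (d \lor (e \land b))): α-rule — add T (((\lnot \lnot a \leftrightarrow c) \to a) \leftrightarrow \lnot a), F (d \lor (e \land b)).
    F (d \lor (e \land b)): α-rule — add F d, F (e \land b).
    T (((\lnot \lnot a \leftrightarrow c) \to a) \leftrightarrow \lnot a): β-rule — branch into T ((\lnot \lnot a \leftrightarrow c) \to a), T \lnot a  //  F ((\lnot \lnot a \leftrightarrow c) \to a), F \lnot a.
      branch 1.1 (add T ((\lnot \lnot a \leftrightarrow c) \to a), T \lnot a):
        F (e \land b): β-rule — branch into F e  //  F b.
          branch 1.1.1 (add F e):
            T ((\lnot \lnot a \leftrightarrow c) \to a): β-rule — branch into F (\lnot \lnot a \leftrightarrow c)  //  T a.
              branch 1.1.1.1 (add F (\lnot \lnot a \leftrightarrow c)):
                F (\lnot \lnot a \leftrightarrow c): β-rule — branch into T \lnot \lnot a, F c  //  F \lnot \lnot a, T c.
                  branch 1.1.1.1.1 (add T \lnot \lnot a, F c):
                    T \lnot \lnot a: drop double negation, giving T a.
                    × closes — contains both a and \lnot a.
                  branch 1.1.1.1.2 (add F \lnot \lnot a, T c):
                    F \lnot \lnot a: drop double negation, giving F a.
                    ○ open, literals {a=false, c=true, d=false, e=false}.
              branch 1.1.1.2 (add T a):
                × closes — contains both a and \lnot a.
          branch 1.1.2 (add F b):
            T ((\lnot \lnot a \leftrightarrow c) \to a): β-rule — branch into F (\lnot \lnot a \leftrightarrow c)  //  T a.
              branch 1.1.2.1 (add F (\lnot \lnot a \leftrightarrow c)):
                F (\lnot \lnot a \leftrightarrow c): β-rule — branch into T \lnot \lnot a, F c  //  F \lnot \lnot a, T c.
                  branch 1.1.2.1.1 (add T \lnot \lnot a, F c):
                    T \lnot \lnot a: drop double negation, giving T a.
                    × closes — contains both a and \lnot a.
                  branch 1.1.2.1.2 (add F \lnot \lnot a, T c):
                    F \lnot \lnot a: drop double negation, giving F a.
                    ○ open, literals {a=false, b=false, c=true, d=false}.
              branch 1.1.2.2 (add T a):
                × closes — contains both a and \lnot a.
      branch 1.2 (add F ((\lnot \lnot a \leftrightarrow c) \to a), F \lnot a):
        F ((\lnot \lnot a \leftrightarrow c) \to a): α-rule — add T (\lnot \lnot a \leftrightarrow c), F a.
        × closes — contains both a and \lnot a.
  branch 2 (add T (\lnot (b \to (e \to c)) \lor a)):
    T (\lnot (b \to (e \to c)) \lor a): β-rule — branch into T \lnot (b \to (e \to c))  //  T a.
      branch 2.1 (add T \lnot (b \to (e \to c))):
        T \lnot (b \to (e \to c)): α-rule — add T b, F (e \to c).
        F (e \to c): α-rule — add T e, F c.
        ○ open, literals {b=true, c=false, e=true}.
      branch 2.2 (add T a):
        ○ open, literals {a=true}.
5 branches closed, 4 open.
Each open branch fixes some atoms; the unmentioned ones are free. Counting distinct full assignments: branch {a=false, c=true, d=false, e=false} (b) contributes 2 new; branch {a=false, b=false, c=true, d=false} (e) contributes 1 new; branch {b=true, c=false, e=true} (d, a) contributes 4 new; branch {a=true} (d, e, c, b) contributes 14 new. Total: 21.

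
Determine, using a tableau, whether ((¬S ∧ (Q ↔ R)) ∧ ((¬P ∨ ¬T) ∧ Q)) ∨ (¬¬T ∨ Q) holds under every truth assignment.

Not valid

Assume the negation and expand:
Initial set: {¬(((¬S ∧ (Q ↔ R)) ∧ ((¬P ∨ ¬T) ∧ Q)) ∨ (¬¬T ∨ Q))}.
¬(((¬S ∧ (Q ↔ R)) ∧ ((¬P ∨ ¬T) ∧ Q)) ∨ (¬¬T ∨ Q)): α-rule — add ¬((¬S ∧ (Q ↔ R)) ∧ ((¬P ∨ ¬T) ∧ Q)), ¬(¬¬T ∨ Q).
¬(¬¬T ∨ Q): α-rule — add ¬¬¬T, ¬Q.
¬¬¬T: drop double negation, giving ¬T.
¬((¬S ∧ (Q ↔ R)) ∧ ((¬P ∨ ¬T) ∧ Q)): β-rule — branch into ¬(¬S ∧ (Q ↔ R))  //  ¬((¬P ∨ ¬T) ∧ Q).
  branch 1 (add ¬(¬S ∧ (Q ↔ R))):
    ¬(¬S ∧ (Q ↔ R)): β-rule — branch into ¬¬S  //  ¬(Q ↔ R).
      branch 1.1 (add ¬¬S):
        ○ open, literals {Q=false, S=true, T=false}.
      branch 1.2 (add ¬(Q ↔ R)):
        ¬(Q ↔ R): β-rule — branch into Q, ¬R  //  ¬Q, R.
          branch 1.2.1 (add Q, ¬R):
            × closes — contains both Q and ¬Q.
          branch 1.2.2 (add ¬Q, R):
            ○ open, literals {Q=false, R=true, T=false}.
  branch 2 (add ¬((¬P ∨ ¬T) ∧ Q)):
    ¬((¬P ∨ ¬T) ∧ Q): β-rule — branch into ¬(¬P ∨ ¬T)  //  ¬Q.
      branch 2.1 (add ¬(¬P ∨ ¬T)):
        ¬(¬P ∨ ¬T): α-rule — add ¬¬P, ¬¬T.
        × closes — contains both T and ¬T.
      branch 2.2 (add ¬Q):
        ○ open, literals {Q=false, T=false}.
2 branches closed, 3 open.
An open branch gives a countermodel: Q=false, S=true, T=false (unmentioned atoms arbitrary); under it the original formula is false.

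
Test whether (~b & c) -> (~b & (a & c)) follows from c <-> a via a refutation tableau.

Initial set: {(c <-> a); ~((~b & c) -> (~b & (a & c)))}.
~((~b & c) -> (~b & (a & c))): α-rule — add (~b & c), ~(~b & (a & c)).
(~b & c): α-rule — add ~b, c.
(c <-> a): β-rule — branch into c, a  //  ~c, ~a.
  branch 1 (add c, a):
    ~(~b & (a & c)): β-rule — branch into ~~b  //  ~(a & c).
      branch 1.1 (add ~~b):
        × closes — contains both b and ~b.
      branch 1.2 (add ~(a & c)):
        ~(a & c): β-rule — branch into ~a  //  ~c.
          branch 1.2.1 (add ~a):
            × closes — contains both a and ~a.
          branch 1.2.2 (add ~c):
            × closes — contains both c and ~c.
  branch 2 (add ~c, ~a):
    × closes — contains both c and ~c.
All 4 branches close.
Every branch closed, so the premises entail the conclusion.

Yes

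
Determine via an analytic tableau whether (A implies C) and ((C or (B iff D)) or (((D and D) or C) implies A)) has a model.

Satisfiable

Initial set: {((A implies C) and ((C or (B iff D)) or (((D and D) or C) implies A)))}.
((A implies C) and ((C or (B iff D)) or (((D and D) or C) implies A))): α-rule — add (A implies C), ((C or (B iff D)) or (((D and D) or C) implies A)).
(A implies C): β-rule — branch into not A  //  C.
  branch 1 (add not A):
    ((C or (B iff D)) or (((D and D) or C) implies A)): β-rule — branch into (C or (B iff D))  //  (((D and D) or C) implies A).
      branch 1.1 (add (C or (B iff D))):
        (C or (B iff D)): β-rule — branch into C  //  (B iff D).
          branch 1.1.1 (add C):
            ○ open, literals {A=F, C=T}.
          branch 1.1.2 (add (B iff D)):
            (B iff D): β-rule — branch into B, D  //  not B, not D.
              branch 1.1.2.1 (add B, D):
                ○ open, literals {A=F, B=T, D=T}.
              branch 1.1.2.2 (add not B, not D):
                ○ open, literals {A=F, B=F, D=F}.
      branch 1.2 (add (((D and D) or C) implies A)):
        (((D and D) or C) implies A): β-rule — branch into not ((D and D) or C)  //  A.
          branch 1.2.1 (add not ((D and D) or C)):
            not ((D and D) or C): α-rule — add not (D and D), not C.
            not (D and D): β-rule — branch into not D  //  not D.
              branch 1.2.1.1 (add not D):
                ○ open, literals {A=F, C=F, D=F}.
              branch 1.2.1.2 (add not D):
                ○ open, literals {A=F, C=F, D=F}.
          branch 1.2.2 (add A):
            × closes — contains both A and not A.
  branch 2 (add C):
    ((C or (B iff D)) or (((D and D) or C) implies A)): β-rule — branch into (C or (B iff D))  //  (((D and D) or C) implies A).
      branch 2.1 (add (C or (B iff D))):
        (C or (B iff D)): β-rule — branch into C  //  (B iff D).
          branch 2.1.1 (add C):
            ○ open, literals {C=T}.
          branch 2.1.2 (add (B iff D)):
            (B iff D): β-rule — branch into B, D  //  not B, not D.
              branch 2.1.2.1 (add B, D):
                ○ open, literals {B=T, C=T, D=T}.
              branch 2.1.2.2 (add not B, not D):
                ○ open, literals {B=F, C=T, D=F}.
      branch 2.2 (add (((D and D) or C) implies A)):
        (((D and D) or C) implies A): β-rule — branch into not ((D and D) or C)  //  A.
          branch 2.2.1 (add not ((D and D) or C)):
            not ((D and D) or C): α-rule — add not (D and D), not C.
            × closes — contains both C and not C.
          branch 2.2.2 (add A):
            ○ open, literals {A=T, C=T}.
2 branches closed, 9 open.
An open branch gives a satisfying assignment: A=F, C=T.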